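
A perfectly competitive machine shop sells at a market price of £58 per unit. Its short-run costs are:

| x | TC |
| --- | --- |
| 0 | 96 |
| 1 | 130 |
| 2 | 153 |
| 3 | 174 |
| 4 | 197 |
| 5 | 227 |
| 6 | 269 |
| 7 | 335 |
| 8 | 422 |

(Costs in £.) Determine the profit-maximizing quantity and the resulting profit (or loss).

x = 6; profit = £79

Tabulate TR − TC: x=0: -96; x=1: -72; x=2: -37; x=3: 0; x=4: 35; x=5: 63; x=6: 79; x=7: 71; x=8: 42.
Profit is maximized at x = 6. AVC there is 173/6 = £28.83 ≤ P, so producing beats shutting down (which would give -£96).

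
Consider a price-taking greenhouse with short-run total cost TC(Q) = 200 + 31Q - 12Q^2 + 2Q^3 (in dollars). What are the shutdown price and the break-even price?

Shutdown price = $13; break-even price = $61

AVC = 31 - 12Q + 2Q^2; minimized at Q = 3, giving min AVC = $13. That is the shutdown price.
ATC = 200/Q + 31 - 12Q + 2Q^2. Setting dATC/dQ = −200/Q^2 − 12 + 4Q = 0 gives Q = 5 (since 4·5^3 − 12·5^2 = 200).
min ATC = 200/5 + 31 − 12·5 + 2·5^2 = $61. That is the break-even price.
For $13 ≤ P < $61 the firm produces at a loss; below $13 it shuts down.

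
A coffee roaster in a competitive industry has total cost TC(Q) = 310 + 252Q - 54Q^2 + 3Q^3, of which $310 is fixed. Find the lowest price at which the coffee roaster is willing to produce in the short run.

$9 per unit

The firm shuts down when price falls below the minimum of average variable cost. AVC = VC/Q = 252 - 54Q + 3Q^2.
dAVC/dQ = -54 + 6Q = 0 gives Q = 9. min AVC = 252 - 54·9 + 3·9^2 = 9.
So the shutdown price is $9.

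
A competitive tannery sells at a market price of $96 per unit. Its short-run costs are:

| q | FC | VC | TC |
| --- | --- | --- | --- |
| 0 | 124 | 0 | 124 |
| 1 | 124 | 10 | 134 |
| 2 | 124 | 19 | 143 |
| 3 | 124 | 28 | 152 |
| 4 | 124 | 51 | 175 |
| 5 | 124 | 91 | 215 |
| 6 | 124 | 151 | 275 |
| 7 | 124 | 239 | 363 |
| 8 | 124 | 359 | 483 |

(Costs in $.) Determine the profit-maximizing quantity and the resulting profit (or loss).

Profit at each row (π = 96q − TC): q=0: -124; q=1: -38; q=2: 49; q=3: 136; q=4: 209; q=5: 265; q=6: 301; q=7: 309; q=8: 285.
Profit is maximized at q = 7. AVC there is 239/7 = $34.14 ≤ P, so producing beats shutting down (which would give -$124).

q = 7; profit = $309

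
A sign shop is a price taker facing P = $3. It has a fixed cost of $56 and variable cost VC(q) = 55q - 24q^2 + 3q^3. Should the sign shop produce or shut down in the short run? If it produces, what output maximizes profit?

Variable cost is VC = 55q - 24q^2 + 3q^3, so AVC = VC/q = 55 - 24q + 3q^2 and MC = dTC/dq = 55 - 48q + 9q^2.
AVC is minimized where dAVC/dq = -24 + 6q = 0, at q = 4; min AVC = 55 - 24·4 + 3·4^2 = $7.
With P < min AVC ($3 < $7), every unit sold adds to the loss.
Shutting down limits the loss to fixed cost, $56.

Shut down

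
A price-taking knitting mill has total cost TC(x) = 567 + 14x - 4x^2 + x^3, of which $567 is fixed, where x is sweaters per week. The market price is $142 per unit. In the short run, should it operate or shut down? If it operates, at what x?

Variable cost is VC = 14x - 4x^2 + x^3, so AVC = VC/x = 14 - 4x + x^2 and MC = dTC/dx = 14 - 8x + 3x^2.
AVC is minimized where dAVC/dx = -4 + 2x = 0, at x = 2; min AVC = 14 - 4·2 + 2^2 = $10.
P = $142 exceeds min AVC = $10, so the firm stays open.
P = MC gives -128 - 8x + 3x^2 = 0, with roots -16/3 and 8. Take the larger (rising MC): x* = 8.
Check: AVC at x = 8 is $46 ≤ P, so revenue covers variable cost.
Profit = P·x − TC = 142·8 − 935 = $201.

Produce at x = 8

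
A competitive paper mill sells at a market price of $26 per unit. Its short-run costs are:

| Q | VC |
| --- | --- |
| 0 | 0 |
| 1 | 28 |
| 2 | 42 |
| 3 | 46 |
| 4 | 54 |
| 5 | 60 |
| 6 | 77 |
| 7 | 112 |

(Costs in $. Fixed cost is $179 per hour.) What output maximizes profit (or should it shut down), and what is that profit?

Q = 6; profit = -$100

Compute π = P·Q − TC at each output: Q=0: -179; Q=1: -181; Q=2: -169; Q=3: -147; Q=4: -129; Q=5: -109; Q=6: -100; Q=7: -109.
Profit is maximized at Q = 6. AVC there is 77/6 = $12.83 ≤ P, so producing beats shutting down (which would give -$179).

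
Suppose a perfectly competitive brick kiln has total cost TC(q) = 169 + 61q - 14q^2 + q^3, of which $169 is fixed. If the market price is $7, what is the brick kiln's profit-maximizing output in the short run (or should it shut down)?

Shut down

From TC, MC = TC'(q) = 61 - 28q + 3q^2 and AVC = VC/q = 61 - 14q + q^2.
AVC is minimized where dAVC/dq = -14 + 2q = 0, at q = 7; min AVC = 61 - 14·7 + 7^2 = $12.
P = $7 lies below min AVC = $12; no output level covers variable cost.
Shutting down limits the loss to fixed cost, $169.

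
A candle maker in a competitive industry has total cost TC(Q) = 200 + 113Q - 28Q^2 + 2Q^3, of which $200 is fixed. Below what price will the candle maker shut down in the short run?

Short-run supply begins at min AVC. From VC = 113Q - 28Q^2 + 2Q^3, AVC = 113 - 28Q + 2Q^2.
dAVC/dQ = -28 + 4Q = 0 gives Q = 7. min AVC = 113 - 28·7 + 2·7^2 = 15.
For P < $15 the firm produces nothing.

$15 per unit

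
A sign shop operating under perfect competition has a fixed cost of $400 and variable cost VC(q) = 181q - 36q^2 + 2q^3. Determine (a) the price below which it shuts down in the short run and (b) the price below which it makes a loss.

Shutdown price = $19; break-even price = $61

AVC = 181 - 36q + 2q^2; minimized at q = 9, giving min AVC = $19. That is the shutdown price.
ATC = 400/q + 181 - 36q + 2q^2. Setting dATC/dq = −400/q^2 − 36 + 4q = 0 gives q = 10 (since 4·10^3 − 36·10^2 = 400).
min ATC = 400/10 + 181 − 36·10 + 2·10^2 = $61. That is the break-even price.
Between these two prices the firm operates at a loss; above $61 it earns a profit.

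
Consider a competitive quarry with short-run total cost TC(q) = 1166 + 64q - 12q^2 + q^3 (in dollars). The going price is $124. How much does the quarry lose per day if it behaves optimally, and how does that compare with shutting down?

Profit = -$366 at q = 10

AVC = 64 - 12q + q^2 has its minimum $28 at q = 6; price $124 clears that bar, so the firm operates.
MC = 64 - 24q + 3q^2. Setting P = MC and taking the root on the rising branch gives q* = 10.
TR = 124·10 = 1240. TC = 1166 + 440 = 1606. Profit = 1240 − 1606 = -$366.
By producing, the firm covers all variable cost plus $800 of fixed cost; shutting down would lose the full $1166.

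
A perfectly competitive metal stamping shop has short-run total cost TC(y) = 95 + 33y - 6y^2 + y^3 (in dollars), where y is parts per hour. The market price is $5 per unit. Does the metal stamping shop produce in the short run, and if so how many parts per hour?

Shut down

Variable cost is VC = 33y - 6y^2 + y^3, so AVC = VC/y = 33 - 6y + y^2 and MC = dTC/dy = 33 - 12y + 3y^2.
The AVC parabola has its vertex at y = 6/2 = 3, where AVC = 33 - 6·3 + 3^2 = $24.
Since P = $5 < min AVC = $24, price fails to cover variable cost at any output.
Best response: produce nothing and absorb the $95 fixed cost.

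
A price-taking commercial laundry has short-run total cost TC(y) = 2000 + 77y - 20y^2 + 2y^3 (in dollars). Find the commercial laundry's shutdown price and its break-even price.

AVC = 77 - 20y + 2y^2; minimized at y = 5, giving min AVC = $27. That is the shutdown price.
ATC = 2000/y + 77 - 20y + 2y^2. Setting dATC/dy = −2000/y^2 − 20 + 4y = 0 gives y = 10 (since 4·10^3 − 20·10^2 = 2000).
min ATC = 2000/10 + 77 − 20·10 + 2·10^2 = $277. That is the break-even price.
Between these two prices the firm operates at a loss; above $277 it earns a profit.

Shutdown price = $27; break-even price = $277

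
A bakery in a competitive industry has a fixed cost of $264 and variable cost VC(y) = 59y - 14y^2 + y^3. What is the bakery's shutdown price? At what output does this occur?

$10 per unit, at y = 7

The shutdown price is the minimum of AVC. VC = 59y - 14y^2 + y^3, so AVC = 59 - 14y + y^2.
At the minimum of AVC, MC = AVC. MC = 59 - 28y + 3y^2; setting MC = AVC gives 2y^2 - 14y = 0, so y = 7. min AVC = 10.
So the shutdown price is $10.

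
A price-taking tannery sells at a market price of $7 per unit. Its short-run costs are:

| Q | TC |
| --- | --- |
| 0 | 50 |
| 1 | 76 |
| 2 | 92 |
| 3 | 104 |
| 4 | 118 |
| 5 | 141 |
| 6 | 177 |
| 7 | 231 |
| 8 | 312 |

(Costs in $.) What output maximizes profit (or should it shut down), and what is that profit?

Q = 0 (shut down); profit = -$50

Compute π = P·Q − TC at each output: Q=0: -50; Q=1: -69; Q=2: -78; Q=3: -83; Q=4: -90; Q=5: -106; Q=6: -135; Q=7: -182; Q=8: -256.
Profit is highest at Q = 0. Equivalently, the lowest AVC in the table is 68/4 ≈ $17 at Q = 4, and P = $7 falls below it — price never covers variable cost, so the firm shuts down and loses only its fixed cost.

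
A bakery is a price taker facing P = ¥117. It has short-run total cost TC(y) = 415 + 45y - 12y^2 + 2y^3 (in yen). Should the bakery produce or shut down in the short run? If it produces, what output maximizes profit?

Produce at y = 6

Variable cost is VC = 45y - 12y^2 + 2y^3, so AVC = VC/y = 45 - 12y + 2y^2 and MC = dTC/dy = 45 - 24y + 6y^2.
AVC hits its minimum where MC = AVC, at y = 3, giving min AVC = 45 - 12·3 + 2·3^2 = ¥27.
Since P = ¥117 ≥ min AVC = ¥27, price covers variable cost and the firm should produce.
Set P = MC: 117 = 45 - 24y + 6y^2 → -72 - 24y + 6y^2 = 0. The roots are y = -2 and y = 6; the profit-maximizing output is on the rising part of MC, so y* = 6.
Check: AVC at y = 6 is ¥45 ≤ P, so revenue covers variable cost.
Profit = P·y − TC = 117·6 − 685 = ¥17.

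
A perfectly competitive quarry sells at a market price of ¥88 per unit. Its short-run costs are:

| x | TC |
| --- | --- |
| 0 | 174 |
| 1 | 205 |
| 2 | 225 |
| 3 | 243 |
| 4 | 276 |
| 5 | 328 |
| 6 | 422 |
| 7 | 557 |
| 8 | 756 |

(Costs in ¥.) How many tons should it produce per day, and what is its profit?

Compute π = P·x − TC at each output: x=0: -174; x=1: -117; x=2: -49; x=3: 21; x=4: 76; x=5: 112; x=6: 106; x=7: 59; x=8: -52.
Profit is maximized at x = 5. AVC there is 154/5 = ¥30.80 ≤ P, so producing beats shutting down (which would give -¥174).

x = 5; profit = ¥112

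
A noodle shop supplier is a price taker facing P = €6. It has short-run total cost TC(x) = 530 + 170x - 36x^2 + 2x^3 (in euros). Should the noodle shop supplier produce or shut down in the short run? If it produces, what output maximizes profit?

From TC, MC = TC'(x) = 170 - 72x + 6x^2 and AVC = VC/x = 170 - 36x + 2x^2.
AVC is minimized where dAVC/dx = -36 + 4x = 0, at x = 9; min AVC = 170 - 36·9 + 2·9^2 = €8.
P = €6 lies below min AVC = €8; no output level covers variable cost.
The firm minimizes its loss by shutting down and losing only its fixed cost of €530.

Shut down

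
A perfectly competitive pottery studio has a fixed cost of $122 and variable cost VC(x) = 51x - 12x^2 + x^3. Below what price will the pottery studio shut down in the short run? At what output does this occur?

$15 per unit, at x = 6

The firm shuts down when price falls below the minimum of average variable cost. AVC = VC/x = 51 - 12x + x^2.
At the minimum of AVC, MC = AVC. MC = 51 - 24x + 3x^2; setting MC = AVC gives 2x^2 - 12x = 0, so x = 6. min AVC = 15.
The firm shuts down for any P below $15.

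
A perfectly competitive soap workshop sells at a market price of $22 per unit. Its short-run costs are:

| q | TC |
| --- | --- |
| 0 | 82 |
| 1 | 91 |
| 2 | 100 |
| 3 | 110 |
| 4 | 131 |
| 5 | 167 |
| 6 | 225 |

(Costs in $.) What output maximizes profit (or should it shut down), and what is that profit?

Compute π = P·q − TC at each output: q=0: -82; q=1: -69; q=2: -56; q=3: -44; q=4: -43; q=5: -57; q=6: -93.
Profit is maximized at q = 4. AVC there is 49/4 = $12.25 ≤ P, so producing beats shutting down (which would give -$82).

q = 4; profit = -$43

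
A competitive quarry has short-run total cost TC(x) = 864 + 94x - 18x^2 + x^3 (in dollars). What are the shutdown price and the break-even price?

Shutdown price = $13; break-even price = $94

AVC = 94 - 18x + x^2; minimized at x = 9, giving min AVC = $13. That is the shutdown price.
ATC = 864/x + 94 - 18x + x^2. Setting dATC/dx = −864/x^2 − 18 + 2x = 0 gives x = 12 (since 2·12^3 − 18·12^2 = 864).
min ATC = 864/12 + 94 − 18·12 + 12^2 = $94. That is the break-even price.
For $13 ≤ P < $94 the firm produces at a loss; below $13 it shuts down.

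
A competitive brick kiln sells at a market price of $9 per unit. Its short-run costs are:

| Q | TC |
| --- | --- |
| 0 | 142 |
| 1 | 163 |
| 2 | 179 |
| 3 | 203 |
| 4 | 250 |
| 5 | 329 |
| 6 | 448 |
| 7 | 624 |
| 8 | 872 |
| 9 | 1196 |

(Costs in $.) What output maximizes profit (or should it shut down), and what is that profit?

Profit at each row (π = 9Q − TC): Q=0: -142; Q=1: -154; Q=2: -161; Q=3: -176; Q=4: -214; Q=5: -284; Q=6: -394; Q=7: -561; Q=8: -800; Q=9: -1115.
Profit is highest at Q = 0. Equivalently, the lowest AVC in the table is 37/2 ≈ $18.50 at Q = 2, and P = $9 falls below it — price never covers variable cost, so the firm shuts down and loses only its fixed cost.

Q = 0 (shut down); profit = -$142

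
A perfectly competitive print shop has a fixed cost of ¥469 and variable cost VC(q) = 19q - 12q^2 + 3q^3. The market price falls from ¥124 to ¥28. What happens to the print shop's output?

MC = 19 - 24q + 9q^2; the shutdown threshold is min AVC = ¥7 (at q = 2).
With P = ¥124 above the shutdown price, P = MC gives q = 5.
At P = ¥28 ≥ min AVC, set P = MC: q = 3. The firm stays open but cuts output.

Output falls from 5 to 3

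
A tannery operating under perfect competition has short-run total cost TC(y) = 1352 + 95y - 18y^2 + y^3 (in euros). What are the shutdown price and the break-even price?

Shutdown price = €14; break-even price = €134

Shutdown price = min AVC. AVC = 95 - 18y + y^2, with vertex at y = 9 and minimum €14.
ATC = 1352/y + 95 - 18y + y^2. Setting dATC/dy = −1352/y^2 − 18 + 2y = 0 gives y = 13 (since 2·13^3 − 18·13^2 = 1352).
min ATC = 1352/13 + 95 − 18·13 + 13^2 = €134. That is the break-even price.
Between these two prices the firm operates at a loss; above €134 it earns a profit.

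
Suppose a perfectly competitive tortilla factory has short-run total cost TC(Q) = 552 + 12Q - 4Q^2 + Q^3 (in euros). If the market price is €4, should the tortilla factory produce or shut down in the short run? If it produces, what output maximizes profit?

Shut down

Strip out fixed cost: VC = 12Q - 4Q^2 + Q^3. Then AVC = 12 - 4Q + Q^2 and MC = 12 - 8Q + 3Q^2.
The AVC parabola has its vertex at Q = 4/2 = 2, where AVC = 12 - 4·2 + 2^2 = €8.
P = €4 lies below min AVC = €8; no output level covers variable cost.
Best response: produce nothing and absorb the €552 fixed cost.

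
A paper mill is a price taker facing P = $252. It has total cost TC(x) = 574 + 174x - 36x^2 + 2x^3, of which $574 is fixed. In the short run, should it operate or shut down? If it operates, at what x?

Variable cost is VC = 174x - 36x^2 + 2x^3, so AVC = VC/x = 174 - 36x + 2x^2 and MC = dTC/dx = 174 - 72x + 6x^2.
The AVC parabola has its vertex at x = 36/4 = 9, where AVC = 174 - 36·9 + 2·9^2 = $12.
Because $252 ≥ $12, revenue can cover variable cost; the firm operates.
Solving P = MC: -78 - 72x + 6x^2 = 0 ⇒ x = -1 or 13. On the upward-sloping branch, x* = 13.
Check: AVC at x = 13 is $44 ≤ P, so revenue covers variable cost.
Profit = P·x − TC = 252·13 − 1146 = $2130.

Produce at x = 13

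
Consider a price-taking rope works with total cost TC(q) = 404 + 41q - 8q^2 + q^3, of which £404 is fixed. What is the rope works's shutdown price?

The shutdown price is the minimum of AVC. VC = 41q - 8q^2 + q^3, so AVC = 41 - 8q + q^2.
At the minimum of AVC, MC = AVC. MC = 41 - 16q + 3q^2; setting MC = AVC gives 2q^2 - 8q = 0, so q = 4. min AVC = 25.
The firm shuts down for any P below £25.

£25 per unit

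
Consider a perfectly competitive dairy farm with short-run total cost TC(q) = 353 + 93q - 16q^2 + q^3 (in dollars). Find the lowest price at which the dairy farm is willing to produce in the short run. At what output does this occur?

The shutdown price is the minimum of AVC. VC = 93q - 16q^2 + q^3, so AVC = 93 - 16q + q^2.
At the minimum of AVC, MC = AVC. MC = 93 - 32q + 3q^2; setting MC = AVC gives 2q^2 - 16q = 0, so q = 8. min AVC = 29.
For P < $29 the firm produces nothing.

$29 per unit, at q = 8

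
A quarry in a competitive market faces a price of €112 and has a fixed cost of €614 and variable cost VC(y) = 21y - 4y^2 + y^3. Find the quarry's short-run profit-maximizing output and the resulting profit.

AVC = 21 - 4y + y^2 has its minimum €17 at y = 2; price €112 clears that bar, so the firm operates.
MC = 21 - 8y + 3y^2. Setting P = MC and taking the root on the rising branch gives y* = 7.
TR = 112·7 = 784. TC = 614 + 294 = 908. Profit = 784 − 908 = -€124.
Shutting down would mean losing the fixed cost of €614, so operating at a loss of €124 is better by €490.

Profit = -€124 at y = 7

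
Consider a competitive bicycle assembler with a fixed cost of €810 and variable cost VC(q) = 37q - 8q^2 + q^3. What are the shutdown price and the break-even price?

Shutdown price = €21; break-even price = €136

AVC = 37 - 8q + q^2; minimized at q = 4, giving min AVC = €21. That is the shutdown price.
ATC = 810/q + 37 - 8q + q^2. Setting dATC/dq = −810/q^2 − 8 + 2q = 0 gives q = 9 (since 2·9^3 − 8·9^2 = 810).
min ATC = 810/9 + 37 − 8·9 + 9^2 = €136. That is the break-even price.
For €21 ≤ P < €136 the firm produces at a loss; below €21 it shuts down.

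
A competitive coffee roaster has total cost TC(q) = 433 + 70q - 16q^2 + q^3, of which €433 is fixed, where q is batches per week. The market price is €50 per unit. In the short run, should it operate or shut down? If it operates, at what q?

Produce at q = 10

Variable cost is VC = 70q - 16q^2 + q^3, so AVC = VC/q = 70 - 16q + q^2 and MC = dTC/dq = 70 - 32q + 3q^2.
The AVC parabola has its vertex at q = 16/2 = 8, where AVC = 70 - 16·8 + 8^2 = €6.
Because €50 ≥ €6, revenue can cover variable cost; the firm operates.
P = MC gives 20 - 32q + 3q^2 = 0, with roots 2/3 and 10. Take the larger (rising MC): q* = 10.
Check: AVC at q = 10 is €10 ≤ P, so revenue covers variable cost.
Profit = P·q − TC = 50·10 − 533 = -€33, a loss, but smaller than the €433 fixed cost the firm would lose by shutting down.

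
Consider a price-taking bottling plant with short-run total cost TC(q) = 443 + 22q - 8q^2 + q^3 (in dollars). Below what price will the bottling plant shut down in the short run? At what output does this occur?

$6 per unit, at q = 4

Short-run supply begins at min AVC. From VC = 22q - 8q^2 + q^3, AVC = 22 - 8q + q^2.
dAVC/dq = -8 + 2q = 0 gives q = 4. min AVC = 22 - 8·4 + 4^2 = 6.
The firm shuts down for any P below $6.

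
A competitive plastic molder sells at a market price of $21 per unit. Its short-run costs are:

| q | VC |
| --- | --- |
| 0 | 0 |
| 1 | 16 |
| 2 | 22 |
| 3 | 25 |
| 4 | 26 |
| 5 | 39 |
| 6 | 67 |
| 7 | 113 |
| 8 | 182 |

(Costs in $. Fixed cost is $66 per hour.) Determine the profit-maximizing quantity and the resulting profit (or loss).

q = 5; profit = $0

Profit at each row (π = 21q − TC): q=0: -66; q=1: -61; q=2: -46; q=3: -28; q=4: -8; q=5: 0; q=6: -7; q=7: -32; q=8: -80.
Profit is maximized at q = 5. AVC there is 39/5 = $7.80 ≤ P, so producing beats shutting down (which would give -$66).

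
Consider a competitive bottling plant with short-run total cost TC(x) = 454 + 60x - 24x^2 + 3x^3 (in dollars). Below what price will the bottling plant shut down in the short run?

Short-run supply begins at min AVC. From VC = 60x - 24x^2 + 3x^3, AVC = 60 - 24x + 3x^2.
dAVC/dx = -24 + 6x = 0 gives x = 4. min AVC = 60 - 24·4 + 3·4^2 = 12.
So the shutdown price is $12.

$12 per unit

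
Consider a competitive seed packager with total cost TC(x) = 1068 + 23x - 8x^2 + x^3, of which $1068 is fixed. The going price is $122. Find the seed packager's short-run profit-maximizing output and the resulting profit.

AVC = 23 - 8x + x^2; min AVC = $7 at x = 4. Since P = $122 ≥ min AVC, the firm produces.
With MC = 23 - 16x + 3x^2, P = MC on the upward-sloping part at x* = 9.
TR = 122·9 = 1098. TC = 1068 + 288 = 1356. Profit = 1098 − 1356 = -$258.
Shutting down would mean losing the fixed cost of $1068, so operating at a loss of $258 is better by $810.

Profit = -$258 at x = 9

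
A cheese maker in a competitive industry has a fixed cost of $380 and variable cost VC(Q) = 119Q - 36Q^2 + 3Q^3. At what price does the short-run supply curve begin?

$11 per unit

The firm shuts down when price falls below the minimum of average variable cost. AVC = VC/Q = 119 - 36Q + 3Q^2.
At the minimum of AVC, MC = AVC. MC = 119 - 72Q + 9Q^2; setting MC = AVC gives 6Q^2 - 36Q = 0, so Q = 6. min AVC = 11.
For P < $11 the firm produces nothing.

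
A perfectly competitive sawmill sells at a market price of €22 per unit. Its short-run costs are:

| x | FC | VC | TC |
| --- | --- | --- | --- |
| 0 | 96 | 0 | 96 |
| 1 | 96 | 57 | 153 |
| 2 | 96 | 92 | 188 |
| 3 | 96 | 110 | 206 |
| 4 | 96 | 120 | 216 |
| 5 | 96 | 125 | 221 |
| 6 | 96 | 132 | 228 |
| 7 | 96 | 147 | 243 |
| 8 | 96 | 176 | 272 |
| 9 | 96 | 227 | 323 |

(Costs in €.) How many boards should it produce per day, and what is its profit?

x = 7; profit = -€89

Profit at each row (π = 22x − TC): x=0: -96; x=1: -131; x=2: -144; x=3: -140; x=4: -128; x=5: -111; x=6: -96; x=7: -89; x=8: -96; x=9: -125.
Profit is maximized at x = 7. AVC there is 147/7 = €21 ≤ P, so producing beats shutting down (which would give -€96).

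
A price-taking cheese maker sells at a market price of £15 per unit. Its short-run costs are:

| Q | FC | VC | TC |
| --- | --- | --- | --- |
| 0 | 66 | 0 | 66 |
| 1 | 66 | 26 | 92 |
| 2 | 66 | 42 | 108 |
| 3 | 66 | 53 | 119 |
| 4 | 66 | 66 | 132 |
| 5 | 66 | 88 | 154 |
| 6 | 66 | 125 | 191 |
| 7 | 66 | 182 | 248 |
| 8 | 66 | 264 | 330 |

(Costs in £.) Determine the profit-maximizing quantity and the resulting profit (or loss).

Profit at each row (π = 15Q − TC): Q=0: -66; Q=1: -77; Q=2: -78; Q=3: -74; Q=4: -72; Q=5: -79; Q=6: -101; Q=7: -143; Q=8: -210.
Profit is highest at Q = 0. Equivalently, the lowest AVC in the table is 66/4 ≈ £16.50 at Q = 4, and P = £15 falls below it — price never covers variable cost, so the firm shuts down and loses only its fixed cost.

Q = 0 (shut down); profit = -£66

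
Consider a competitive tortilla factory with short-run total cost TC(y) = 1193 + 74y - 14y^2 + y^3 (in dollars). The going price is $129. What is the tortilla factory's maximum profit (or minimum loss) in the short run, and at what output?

AVC = 74 - 14y + y^2; min AVC = $25 at y = 7. Since P = $129 ≥ min AVC, the firm produces.
With MC = 74 - 28y + 3y^2, P = MC on the upward-sloping part at y* = 11.
TR = 129·11 = 1419. TC = 1193 + 451 = 1644. Profit = 1419 − 1644 = -$225.
That loss of $225 beats the $1193 the firm would lose by shutting down; producing recovers $968 of fixed cost.

Profit = -$225 at y = 11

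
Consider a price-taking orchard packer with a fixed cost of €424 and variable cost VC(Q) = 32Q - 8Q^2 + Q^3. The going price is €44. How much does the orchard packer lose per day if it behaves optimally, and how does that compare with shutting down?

Profit = -€280 at Q = 6

AVC = 32 - 8Q + Q^2 has its minimum €16 at Q = 4; price €44 clears that bar, so the firm operates.
With MC = 32 - 16Q + 3Q^2, P = MC on the upward-sloping part at Q* = 6.
TR = 44·6 = 264. TC = 424 + 120 = 544. Profit = 264 − 544 = -€280.
By producing, the firm covers all variable cost plus €144 of fixed cost; shutting down would lose the full €424.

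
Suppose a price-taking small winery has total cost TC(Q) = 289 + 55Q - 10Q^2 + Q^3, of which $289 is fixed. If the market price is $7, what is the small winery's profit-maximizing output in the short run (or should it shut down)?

Strip out fixed cost: VC = 55Q - 10Q^2 + Q^3. Then AVC = 55 - 10Q + Q^2 and MC = 55 - 20Q + 3Q^2.
The AVC parabola has its vertex at Q = 10/2 = 5, where AVC = 55 - 10·5 + 5^2 = $30.
Since P = $7 < min AVC = $30, price fails to cover variable cost at any output.
Best response: produce nothing and absorb the $289 fixed cost.

Shut down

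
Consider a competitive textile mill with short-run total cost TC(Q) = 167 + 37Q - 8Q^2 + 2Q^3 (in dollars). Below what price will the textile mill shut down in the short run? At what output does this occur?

$29 per unit, at Q = 2

The firm shuts down when price falls below the minimum of average variable cost. AVC = VC/Q = 37 - 8Q + 2Q^2.
At the minimum of AVC, MC = AVC. MC = 37 - 16Q + 6Q^2; setting MC = AVC gives 4Q^2 - 8Q = 0, so Q = 2. min AVC = 29.
For P < $29 the firm produces nothing.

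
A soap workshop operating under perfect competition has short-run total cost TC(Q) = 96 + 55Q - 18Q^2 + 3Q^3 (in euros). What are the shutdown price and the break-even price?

AVC = 55 - 18Q + 3Q^2; minimized at Q = 3, giving min AVC = €28. That is the shutdown price.
ATC = 96/Q + 55 - 18Q + 3Q^2. Setting dATC/dQ = −96/Q^2 − 18 + 6Q = 0 gives Q = 4 (since 6·4^3 − 18·4^2 = 96).
min ATC = 96/4 + 55 − 18·4 + 3·4^2 = €55. That is the break-even price.
Between these two prices the firm operates at a loss; above €55 it earns a profit.

Shutdown price = €28; break-even price = €55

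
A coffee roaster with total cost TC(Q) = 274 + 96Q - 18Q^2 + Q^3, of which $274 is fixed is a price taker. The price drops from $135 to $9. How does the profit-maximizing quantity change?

AVC = 96 - 18Q + Q^2, minimized at Q = 9 where min AVC = $15. MC = 96 - 36Q + 3Q^2.
With P = $135 above the shutdown price, P = MC gives Q = 13.
At P = $9 < min AVC = $15, price no longer covers variable cost at any output, so the firm shuts down: Q = 0.

Output falls from 13 to 0 (the firm shuts down)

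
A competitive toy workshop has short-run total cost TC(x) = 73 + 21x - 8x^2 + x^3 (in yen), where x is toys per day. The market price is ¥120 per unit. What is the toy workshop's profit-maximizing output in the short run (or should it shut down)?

Produce at x = 9

Variable cost is VC = 21x - 8x^2 + x^3, so AVC = VC/x = 21 - 8x + x^2 and MC = dTC/dx = 21 - 16x + 3x^2.
The AVC parabola has its vertex at x = 8/2 = 4, where AVC = 21 - 8·4 + 4^2 = ¥5.
Because ¥120 ≥ ¥5, revenue can cover variable cost; the firm operates.
P = MC gives -99 - 16x + 3x^2 = 0, with roots -11/3 and 9. Take the larger (rising MC): x* = 9.
Check: AVC at x = 9 is ¥30 ≤ P, so revenue covers variable cost.
Profit = P·x − TC = 120·9 − 343 = ¥737.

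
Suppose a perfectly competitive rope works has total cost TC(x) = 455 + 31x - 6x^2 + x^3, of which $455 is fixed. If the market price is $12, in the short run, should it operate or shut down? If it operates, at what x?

Strip out fixed cost: VC = 31x - 6x^2 + x^3. Then AVC = 31 - 6x + x^2 and MC = 31 - 12x + 3x^2.
AVC hits its minimum where MC = AVC, at x = 3, giving min AVC = 31 - 6·3 + 3^2 = $22.
With P < min AVC ($12 < $22), every unit sold adds to the loss.
Shutting down limits the loss to fixed cost, $455.

Shut down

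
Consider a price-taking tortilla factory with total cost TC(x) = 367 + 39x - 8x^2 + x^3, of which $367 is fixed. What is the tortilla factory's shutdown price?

The firm shuts down when price falls below the minimum of average variable cost. AVC = VC/x = 39 - 8x + x^2.
At the minimum of AVC, MC = AVC. MC = 39 - 16x + 3x^2; setting MC = AVC gives 2x^2 - 8x = 0, so x = 4. min AVC = 23.
The firm shuts down for any P below $23.

$23 per unit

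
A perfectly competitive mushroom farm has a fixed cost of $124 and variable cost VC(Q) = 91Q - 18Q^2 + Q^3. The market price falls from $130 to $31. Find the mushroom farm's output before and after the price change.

AVC = 91 - 18Q + Q^2, minimized at Q = 9 where min AVC = $10. MC = 91 - 36Q + 3Q^2.
At P = $130 ≥ min AVC, set P = MC on the rising branch: Q = 13.
At P = $31 ≥ min AVC, set P = MC: Q = 10. The firm stays open but cuts output.

Output falls from 13 to 10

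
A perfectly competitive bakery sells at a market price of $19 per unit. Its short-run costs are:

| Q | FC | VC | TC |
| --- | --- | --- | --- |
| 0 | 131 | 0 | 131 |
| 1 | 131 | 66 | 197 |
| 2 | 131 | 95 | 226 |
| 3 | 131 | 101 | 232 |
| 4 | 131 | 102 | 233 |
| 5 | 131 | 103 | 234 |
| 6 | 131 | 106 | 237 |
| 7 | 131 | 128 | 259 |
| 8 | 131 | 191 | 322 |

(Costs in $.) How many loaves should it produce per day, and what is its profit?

Compute π = P·Q − TC at each output: Q=0: -131; Q=1: -178; Q=2: -188; Q=3: -175; Q=4: -157; Q=5: -139; Q=6: -123; Q=7: -126; Q=8: -170.
Profit is maximized at Q = 6. AVC there is 106/6 = $17.67 ≤ P, so producing beats shutting down (which would give -$131).

Q = 6; profit = -$123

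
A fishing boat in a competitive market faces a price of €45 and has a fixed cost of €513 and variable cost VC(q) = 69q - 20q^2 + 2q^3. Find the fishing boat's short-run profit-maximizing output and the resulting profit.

AVC = 69 - 20q + 2q^2 has its minimum €19 at q = 5; price €45 clears that bar, so the firm operates.
With MC = 69 - 40q + 6q^2, P = MC on the upward-sloping part at q* = 6.
TR = 45·6 = 270. TC = 513 + 126 = 639. Profit = 270 − 639 = -€369.
Shutting down would mean losing the fixed cost of €513, so operating at a loss of €369 is better by €144.

Profit = -€369 at q = 6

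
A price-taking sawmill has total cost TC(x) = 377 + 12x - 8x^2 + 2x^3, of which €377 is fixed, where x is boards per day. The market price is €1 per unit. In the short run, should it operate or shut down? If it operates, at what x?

Shut down

Strip out fixed cost: VC = 12x - 8x^2 + 2x^3. Then AVC = 12 - 8x + 2x^2 and MC = 12 - 16x + 6x^2.
AVC hits its minimum where MC = AVC, at x = 2, giving min AVC = 12 - 8·2 + 2·2^2 = €4.
Since P = €1 < min AVC = €4, price fails to cover variable cost at any output.
Shutting down limits the loss to fixed cost, €377.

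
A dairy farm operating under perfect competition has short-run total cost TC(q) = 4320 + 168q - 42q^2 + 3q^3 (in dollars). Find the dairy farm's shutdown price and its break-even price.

AVC = 168 - 42q + 3q^2; minimized at q = 7, giving min AVC = $21. That is the shutdown price.
ATC = 4320/q + 168 - 42q + 3q^2. Setting dATC/dq = −4320/q^2 − 42 + 6q = 0 gives q = 12 (since 6·12^3 − 42·12^2 = 4320).
min ATC = 4320/12 + 168 − 42·12 + 3·12^2 = $456. That is the break-even price.
Between these two prices the firm operates at a loss; above $456 it earns a profit.

Shutdown price = $21; break-even price = $456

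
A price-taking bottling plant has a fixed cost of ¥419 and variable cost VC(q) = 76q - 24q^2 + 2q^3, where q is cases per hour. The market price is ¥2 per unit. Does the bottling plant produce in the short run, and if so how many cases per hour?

Variable cost is VC = 76q - 24q^2 + 2q^3, so AVC = VC/q = 76 - 24q + 2q^2 and MC = dTC/dq = 76 - 48q + 6q^2.
AVC hits its minimum where MC = AVC, at q = 6, giving min AVC = 76 - 24·6 + 2·6^2 = ¥4.
Since P = ¥2 < min AVC = ¥4, price fails to cover variable cost at any output.
The firm minimizes its loss by shutting down and losing only its fixed cost of ¥419.

Shut down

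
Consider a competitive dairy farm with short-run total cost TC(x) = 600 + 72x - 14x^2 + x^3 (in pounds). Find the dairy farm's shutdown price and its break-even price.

AVC = 72 - 14x + x^2; minimized at x = 7, giving min AVC = £23. That is the shutdown price.
ATC = 600/x + 72 - 14x + x^2. Setting dATC/dx = −600/x^2 − 14 + 2x = 0 gives x = 10 (since 2·10^3 − 14·10^2 = 600).
min ATC = 600/10 + 72 − 14·10 + 10^2 = £92. That is the break-even price.
For £23 ≤ P < £92 the firm produces at a loss; below £23 it shuts down.

Shutdown price = £23; break-even price = £92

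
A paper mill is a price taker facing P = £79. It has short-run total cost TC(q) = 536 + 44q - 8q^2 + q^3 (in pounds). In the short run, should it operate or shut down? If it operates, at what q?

Variable cost is VC = 44q - 8q^2 + q^3, so AVC = VC/q = 44 - 8q + q^2 and MC = dTC/dq = 44 - 16q + 3q^2.
The AVC parabola has its vertex at q = 8/2 = 4, where AVC = 44 - 8·4 + 4^2 = £28.
Because £79 ≥ £28, revenue can cover variable cost; the firm operates.
Solving P = MC: -35 - 16q + 3q^2 = 0 ⇒ q = -5/3 or 7. On the upward-sloping branch, q* = 7.
Check: AVC at q = 7 is £37 ≤ P, so revenue covers variable cost.
Profit = P·q − TC = 79·7 − 795 = -£242, a loss, but smaller than the £536 fixed cost the firm would lose by shutting down.

Produce at q = 7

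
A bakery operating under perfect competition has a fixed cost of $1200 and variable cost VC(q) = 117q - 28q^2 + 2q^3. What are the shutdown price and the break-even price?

Shutdown price = min AVC. AVC = 117 - 28q + 2q^2, with vertex at q = 7 and minimum $19.
ATC = 1200/q + 117 - 28q + 2q^2. Setting dATC/dq = −1200/q^2 − 28 + 4q = 0 gives q = 10 (since 4·10^3 − 28·10^2 = 1200).
min ATC = 1200/10 + 117 − 28·10 + 2·10^2 = $157. That is the break-even price.
For $19 ≤ P < $157 the firm produces at a loss; below $19 it shuts down.

Shutdown price = $19; break-even price = $157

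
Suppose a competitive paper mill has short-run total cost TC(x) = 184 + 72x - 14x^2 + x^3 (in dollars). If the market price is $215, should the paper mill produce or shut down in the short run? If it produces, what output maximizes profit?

Produce at x = 13

Strip out fixed cost: VC = 72x - 14x^2 + x^3. Then AVC = 72 - 14x + x^2 and MC = 72 - 28x + 3x^2.
The AVC parabola has its vertex at x = 14/2 = 7, where AVC = 72 - 14·7 + 7^2 = $23.
P = $215 exceeds min AVC = $23, so the firm stays open.
Solving P = MC: -143 - 28x + 3x^2 = 0 ⇒ x = -11/3 or 13. On the upward-sloping branch, x* = 13.
Check: AVC at x = 13 is $59 ≤ P, so revenue covers variable cost.
Profit = P·x − TC = 215·13 − 951 = $1844.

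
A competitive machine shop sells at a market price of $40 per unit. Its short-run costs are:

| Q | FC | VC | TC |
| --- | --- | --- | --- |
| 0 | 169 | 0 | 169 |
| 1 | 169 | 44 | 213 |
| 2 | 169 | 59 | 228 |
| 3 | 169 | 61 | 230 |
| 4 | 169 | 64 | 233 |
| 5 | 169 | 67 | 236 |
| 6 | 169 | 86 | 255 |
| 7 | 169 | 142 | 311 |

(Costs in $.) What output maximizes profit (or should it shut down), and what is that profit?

Profit at each row (π = 40Q − TC): Q=0: -169; Q=1: -173; Q=2: -148; Q=3: -110; Q=4: -73; Q=5: -36; Q=6: -15; Q=7: -31.
Profit is maximized at Q = 6. AVC there is 86/6 = $14.33 ≤ P, so producing beats shutting down (which would give -$169).

Q = 6; profit = -$15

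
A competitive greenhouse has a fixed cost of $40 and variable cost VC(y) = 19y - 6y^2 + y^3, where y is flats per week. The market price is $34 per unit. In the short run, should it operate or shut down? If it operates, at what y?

Variable cost is VC = 19y - 6y^2 + y^3, so AVC = VC/y = 19 - 6y + y^2 and MC = dTC/dy = 19 - 12y + 3y^2.
AVC is minimized where dAVC/dy = -6 + 2y = 0, at y = 3; min AVC = 19 - 6·3 + 3^2 = $10.
Since P = $34 ≥ min AVC = $10, price covers variable cost and the firm should produce.
Set P = MC: 34 = 19 - 12y + 3y^2 → -15 - 12y + 3y^2 = 0. The roots are y = -1 and y = 5; the profit-maximizing output is on the rising part of MC, so y* = 5.
Check: AVC at y = 5 is $14 ≤ P, so revenue covers variable cost.
Profit = P·y − TC = 34·5 − 110 = $60.

Produce at y = 5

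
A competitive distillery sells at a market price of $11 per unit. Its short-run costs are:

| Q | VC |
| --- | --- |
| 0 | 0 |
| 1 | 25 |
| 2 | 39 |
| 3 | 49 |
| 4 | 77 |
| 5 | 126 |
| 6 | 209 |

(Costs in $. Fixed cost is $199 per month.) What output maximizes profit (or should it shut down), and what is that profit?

Q = 0 (shut down); profit = -$199

Tabulate TR − TC: Q=0: -199; Q=1: -213; Q=2: -216; Q=3: -215; Q=4: -232; Q=5: -270; Q=6: -342.
Profit is highest at Q = 0. Equivalently, the lowest AVC in the table is 49/3 ≈ $16.33 at Q = 3, and P = $11 falls below it — price never covers variable cost, so the firm shuts down and loses only its fixed cost.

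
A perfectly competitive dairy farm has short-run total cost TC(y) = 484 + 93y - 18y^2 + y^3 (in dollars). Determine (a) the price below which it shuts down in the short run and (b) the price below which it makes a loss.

Shutdown price = $12; break-even price = $60

Shutdown price = min AVC. AVC = 93 - 18y + y^2, with vertex at y = 9 and minimum $12.
ATC = 484/y + 93 - 18y + y^2. Setting dATC/dy = −484/y^2 − 18 + 2y = 0 gives y = 11 (since 2·11^3 − 18·11^2 = 484).
min ATC = 484/11 + 93 − 18·11 + 11^2 = $60. That is the break-even price.
For $12 ≤ P < $60 the firm produces at a loss; below $12 it shuts down.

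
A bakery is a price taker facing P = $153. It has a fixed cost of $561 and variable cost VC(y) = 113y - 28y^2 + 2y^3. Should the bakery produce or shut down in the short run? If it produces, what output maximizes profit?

Produce at y = 10

Strip out fixed cost: VC = 113y - 28y^2 + 2y^3. Then AVC = 113 - 28y + 2y^2 and MC = 113 - 56y + 6y^2.
AVC hits its minimum where MC = AVC, at y = 7, giving min AVC = 113 - 28·7 + 2·7^2 = $15.
Because $153 ≥ $15, revenue can cover variable cost; the firm operates.
P = MC gives -40 - 56y + 6y^2 = 0, with roots -2/3 and 10. Take the larger (rising MC): y* = 10.
Check: AVC at y = 10 is $33 ≤ P, so revenue covers variable cost.
Profit = P·y − TC = 153·10 − 891 = $639.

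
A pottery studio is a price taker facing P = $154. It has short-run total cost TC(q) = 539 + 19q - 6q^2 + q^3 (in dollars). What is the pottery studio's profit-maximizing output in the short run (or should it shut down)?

Produce at q = 9

Variable cost is VC = 19q - 6q^2 + q^3, so AVC = VC/q = 19 - 6q + q^2 and MC = dTC/dq = 19 - 12q + 3q^2.
AVC is minimized where dAVC/dq = -6 + 2q = 0, at q = 3; min AVC = 19 - 6·3 + 3^2 = $10.
Since P = $154 ≥ min AVC = $10, price covers variable cost and the firm should produce.
Solving P = MC: -135 - 12q + 3q^2 = 0 ⇒ q = -5 or 9. On the upward-sloping branch, q* = 9.
Check: AVC at q = 9 is $46 ≤ P, so revenue covers variable cost.
Profit = P·q − TC = 154·9 − 953 = $433.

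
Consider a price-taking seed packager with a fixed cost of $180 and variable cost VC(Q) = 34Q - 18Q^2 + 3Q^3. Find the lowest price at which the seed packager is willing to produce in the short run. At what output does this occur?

The shutdown price is the minimum of AVC. VC = 34Q - 18Q^2 + 3Q^3, so AVC = 34 - 18Q + 3Q^2.
At the minimum of AVC, MC = AVC. MC = 34 - 36Q + 9Q^2; setting MC = AVC gives 6Q^2 - 18Q = 0, so Q = 3. min AVC = 7.
The firm shuts down for any P below $7.

$7 per unit, at Q = 3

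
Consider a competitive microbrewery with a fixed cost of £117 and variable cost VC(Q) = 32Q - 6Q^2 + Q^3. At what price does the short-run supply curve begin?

Short-run supply begins at min AVC. From VC = 32Q - 6Q^2 + Q^3, AVC = 32 - 6Q + Q^2.
dAVC/dQ = -6 + 2Q = 0 gives Q = 3. min AVC = 32 - 6·3 + 3^2 = 23.
The firm shuts down for any P below £23.

£23 per unit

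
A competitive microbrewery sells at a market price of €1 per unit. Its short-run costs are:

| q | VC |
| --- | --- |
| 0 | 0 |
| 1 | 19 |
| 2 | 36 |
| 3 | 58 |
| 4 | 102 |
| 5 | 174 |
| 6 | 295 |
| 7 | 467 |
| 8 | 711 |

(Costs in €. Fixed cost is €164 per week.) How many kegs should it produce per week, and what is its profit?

q = 0 (shut down); profit = -€164

Tabulate TR − TC: q=0: -164; q=1: -182; q=2: -198; q=3: -219; q=4: -262; q=5: -333; q=6: -453; q=7: -624; q=8: -867.
Profit is highest at q = 0. Equivalently, the lowest AVC in the table is 36/2 ≈ €18 at q = 2, and P = €1 falls below it — price never covers variable cost, so the firm shuts down and loses only its fixed cost.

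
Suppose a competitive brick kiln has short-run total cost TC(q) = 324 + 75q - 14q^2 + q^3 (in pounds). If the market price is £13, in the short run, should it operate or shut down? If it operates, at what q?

Shut down

Strip out fixed cost: VC = 75q - 14q^2 + q^3. Then AVC = 75 - 14q + q^2 and MC = 75 - 28q + 3q^2.
AVC hits its minimum where MC = AVC, at q = 7, giving min AVC = 75 - 14·7 + 7^2 = £26.
P = £13 lies below min AVC = £26; no output level covers variable cost.
Best response: produce nothing and absorb the £324 fixed cost.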